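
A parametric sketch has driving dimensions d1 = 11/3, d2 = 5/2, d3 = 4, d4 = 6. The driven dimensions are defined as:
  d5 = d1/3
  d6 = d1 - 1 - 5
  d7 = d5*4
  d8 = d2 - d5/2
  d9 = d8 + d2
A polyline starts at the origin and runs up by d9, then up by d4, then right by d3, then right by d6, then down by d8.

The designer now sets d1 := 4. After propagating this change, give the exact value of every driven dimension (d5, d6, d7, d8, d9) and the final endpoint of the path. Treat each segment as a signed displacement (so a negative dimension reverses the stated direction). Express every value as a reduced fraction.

d5 = 4/3
d6 = -2
d7 = 16/3
d8 = 11/6
d9 = 13/3
endpoint = (2, 17/2)

Apply edit: d1 := 4
  d5 = d1/3 = 4/3
  d6 = d1 - 1 - 5 = -2
  d7 = d5*4 = 16/3
  d8 = d2 - d5/2 = 11/6
  d9 = d8 + d2 = 13/3
Walk from origin (0, 0):
  seg 1: up by d9 = 13/3 → (0, 13/3)
  seg 2: up by d4 = 6 → (0, 31/3)
  seg 3: right by d3 = 4 → (4, 31/3)
  seg 4: right by d6 = -2 → (2, 31/3)
  seg 5: down by d8 = 11/6 → (2, 17/2)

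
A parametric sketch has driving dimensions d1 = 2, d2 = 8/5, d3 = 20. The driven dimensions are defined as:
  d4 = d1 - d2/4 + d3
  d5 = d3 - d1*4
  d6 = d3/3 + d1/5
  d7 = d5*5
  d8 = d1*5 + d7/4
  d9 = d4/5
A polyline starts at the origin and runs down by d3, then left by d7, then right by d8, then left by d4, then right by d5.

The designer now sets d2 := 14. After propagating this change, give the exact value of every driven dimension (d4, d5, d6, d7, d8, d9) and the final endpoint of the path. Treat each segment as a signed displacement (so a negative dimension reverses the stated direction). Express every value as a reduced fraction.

d4 = 37/2
d5 = 12
d6 = 106/15
d7 = 60
d8 = 25
d9 = 37/10
endpoint = (-83/2, -20)

Apply edit: d2 := 14
  d4 = d1 - d2/4 + d3 = 37/2
  d5 = d3 - d1*4 = 12
  d6 = d3/3 + d1/5 = 106/15
  d7 = d5*5 = 60
  d8 = d1*5 + d7/4 = 25
  d9 = d4/5 = 37/10
Walk from origin (0, 0):
  seg 1: down by d3 = 20 → (0, -20)
  seg 2: left by d7 = 60 → (-60, -20)
  seg 3: right by d8 = 25 → (-35, -20)
  seg 4: left by d4 = 37/2 → (-107/2, -20)
  seg 5: right by d5 = 12 → (-83/2, -20)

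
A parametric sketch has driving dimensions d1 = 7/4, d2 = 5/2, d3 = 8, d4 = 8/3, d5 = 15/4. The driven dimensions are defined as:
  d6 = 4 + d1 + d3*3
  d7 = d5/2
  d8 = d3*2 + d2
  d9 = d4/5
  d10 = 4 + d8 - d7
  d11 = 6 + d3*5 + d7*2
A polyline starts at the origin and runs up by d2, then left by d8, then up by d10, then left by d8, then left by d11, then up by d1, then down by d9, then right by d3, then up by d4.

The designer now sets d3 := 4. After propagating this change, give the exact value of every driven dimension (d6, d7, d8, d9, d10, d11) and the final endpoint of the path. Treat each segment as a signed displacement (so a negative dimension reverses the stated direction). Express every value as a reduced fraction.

Apply edit: d3 := 4
  d6 = 4 + d1 + d3*3 = 71/4
  d7 = d5/2 = 15/8
  d8 = d3*2 + d2 = 21/2
  d9 = d4/5 = 8/15
  d10 = 4 + d8 - d7 = 101/8
  d11 = 6 + d3*5 + d7*2 = 119/4
Walk from origin (0, 0):
  seg 1: up by d2 = 5/2 → (0, 5/2)
  seg 2: left by d8 = 21/2 → (-21/2, 5/2)
  seg 3: up by d10 = 101/8 → (-21/2, 121/8)
  seg 4: left by d8 = 21/2 → (-21, 121/8)
  seg 5: left by d11 = 119/4 → (-203/4, 121/8)
  seg 6: up by d1 = 7/4 → (-203/4, 135/8)
  seg 7: down by d9 = 8/15 → (-203/4, 1961/120)
  seg 8: right by d3 = 4 → (-187/4, 1961/120)
  seg 9: up by d4 = 8/3 → (-187/4, 2281/120)

d6 = 71/4
d7 = 15/8
d8 = 21/2
d9 = 8/15
d10 = 101/8
d11 = 119/4
endpoint = (-187/4, 2281/120)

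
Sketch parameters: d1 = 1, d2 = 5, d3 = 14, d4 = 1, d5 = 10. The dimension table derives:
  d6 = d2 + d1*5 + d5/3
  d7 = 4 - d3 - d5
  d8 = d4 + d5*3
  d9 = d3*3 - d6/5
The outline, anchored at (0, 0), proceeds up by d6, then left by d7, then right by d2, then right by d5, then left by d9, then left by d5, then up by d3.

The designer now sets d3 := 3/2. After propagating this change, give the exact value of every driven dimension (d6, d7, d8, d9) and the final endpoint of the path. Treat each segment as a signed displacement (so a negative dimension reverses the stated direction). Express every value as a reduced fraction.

Apply edit: d3 := 3/2
  d6 = d2 + d1*5 + d5/3 = 40/3
  d7 = 4 - d3 - d5 = -15/2
  d8 = d4 + d5*3 = 31
  d9 = d3*3 - d6/5 = 11/6
Walk from origin (0, 0):
  seg 1: up by d6 = 40/3 → (0, 40/3)
  seg 2: left by d7 = -15/2 → (15/2, 40/3)
  seg 3: right by d2 = 5 → (25/2, 40/3)
  seg 4: right by d5 = 10 → (45/2, 40/3)
  seg 5: left by d9 = 11/6 → (62/3, 40/3)
  seg 6: left by d5 = 10 → (32/3, 40/3)
  seg 7: up by d3 = 3/2 → (32/3, 89/6)

d6 = 40/3
d7 = -15/2
d8 = 31
d9 = 11/6
endpoint = (32/3, 89/6)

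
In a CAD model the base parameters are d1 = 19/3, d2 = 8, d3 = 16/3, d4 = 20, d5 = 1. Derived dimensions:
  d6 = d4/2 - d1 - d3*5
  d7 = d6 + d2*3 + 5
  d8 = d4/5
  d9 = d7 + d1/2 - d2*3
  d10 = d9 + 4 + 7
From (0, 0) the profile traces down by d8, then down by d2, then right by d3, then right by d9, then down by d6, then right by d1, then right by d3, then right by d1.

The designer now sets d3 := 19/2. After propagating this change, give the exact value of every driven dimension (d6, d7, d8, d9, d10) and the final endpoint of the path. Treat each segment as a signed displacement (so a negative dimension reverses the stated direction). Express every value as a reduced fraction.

d6 = -263/6
d7 = -89/6
d8 = 4
d9 = -107/3
d10 = -74/3
endpoint = (-4, 191/6)

Apply edit: d3 := 19/2
  d6 = d4/2 - d1 - d3*5 = -263/6
  d7 = d6 + d2*3 + 5 = -89/6
  d8 = d4/5 = 4
  d9 = d7 + d1/2 - d2*3 = -107/3
  d10 = d9 + 4 + 7 = -74/3
Walk from origin (0, 0):
  seg 1: down by d8 = 4 → (0, -4)
  seg 2: down by d2 = 8 → (0, -12)
  seg 3: right by d3 = 19/2 → (19/2, -12)
  seg 4: right by d9 = -107/3 → (-157/6, -12)
  seg 5: down by d6 = -263/6 → (-157/6, 191/6)
  seg 6: right by d1 = 19/3 → (-119/6, 191/6)
  seg 7: right by d3 = 19/2 → (-31/3, 191/6)
  seg 8: right by d1 = 19/3 → (-4, 191/6)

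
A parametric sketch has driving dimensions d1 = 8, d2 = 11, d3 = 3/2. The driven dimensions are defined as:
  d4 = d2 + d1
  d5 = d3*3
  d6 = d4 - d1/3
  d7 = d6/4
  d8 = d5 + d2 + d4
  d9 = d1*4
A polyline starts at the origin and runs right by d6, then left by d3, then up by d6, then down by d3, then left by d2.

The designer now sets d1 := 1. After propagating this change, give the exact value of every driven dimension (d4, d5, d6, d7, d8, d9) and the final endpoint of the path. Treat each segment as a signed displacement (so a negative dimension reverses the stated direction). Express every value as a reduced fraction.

d4 = 12
d5 = 9/2
d6 = 35/3
d7 = 35/12
d8 = 55/2
d9 = 4
endpoint = (-5/6, 61/6)

Apply edit: d1 := 1
  d4 = d2 + d1 = 12
  d5 = d3*3 = 9/2
  d6 = d4 - d1/3 = 35/3
  d7 = d6/4 = 35/12
  d8 = d5 + d2 + d4 = 55/2
  d9 = d1*4 = 4
Walk from origin (0, 0):
  seg 1: right by d6 = 35/3 → (35/3, 0)
  seg 2: left by d3 = 3/2 → (61/6, 0)
  seg 3: up by d6 = 35/3 → (61/6, 35/3)
  seg 4: down by d3 = 3/2 → (61/6, 61/6)
  seg 5: left by d2 = 11 → (-5/6, 61/6)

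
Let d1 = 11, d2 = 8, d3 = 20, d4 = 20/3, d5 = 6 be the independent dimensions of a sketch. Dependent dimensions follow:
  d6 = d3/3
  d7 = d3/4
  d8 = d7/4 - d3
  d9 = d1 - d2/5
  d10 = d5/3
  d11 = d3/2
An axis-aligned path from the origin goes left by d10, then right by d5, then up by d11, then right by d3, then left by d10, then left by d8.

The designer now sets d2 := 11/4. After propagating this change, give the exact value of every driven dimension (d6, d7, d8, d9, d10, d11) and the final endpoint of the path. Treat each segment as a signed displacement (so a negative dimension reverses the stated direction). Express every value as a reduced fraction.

d6 = 20/3
d7 = 5
d8 = -75/4
d9 = 209/20
d10 = 2
d11 = 10
endpoint = (163/4, 10)

Apply edit: d2 := 11/4
  d6 = d3/3 = 20/3
  d7 = d3/4 = 5
  d8 = d7/4 - d3 = -75/4
  d9 = d1 - d2/5 = 209/20
  d10 = d5/3 = 2
  d11 = d3/2 = 10
Walk from origin (0, 0):
  seg 1: left by d10 = 2 → (-2, 0)
  seg 2: right by d5 = 6 → (4, 0)
  seg 3: up by d11 = 10 → (4, 10)
  seg 4: right by d3 = 20 → (24, 10)
  seg 5: left by d10 = 2 → (22, 10)
  seg 6: left by d8 = -75/4 → (163/4, 10)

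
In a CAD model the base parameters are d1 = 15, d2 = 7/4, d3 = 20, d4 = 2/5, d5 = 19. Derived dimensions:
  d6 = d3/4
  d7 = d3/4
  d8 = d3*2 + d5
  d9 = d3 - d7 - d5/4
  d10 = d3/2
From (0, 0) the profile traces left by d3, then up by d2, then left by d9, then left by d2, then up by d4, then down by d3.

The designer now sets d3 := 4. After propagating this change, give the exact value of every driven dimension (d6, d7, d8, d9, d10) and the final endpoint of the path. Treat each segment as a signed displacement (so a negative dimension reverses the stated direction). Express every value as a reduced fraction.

Apply edit: d3 := 4
  d6 = d3/4 = 1
  d7 = d3/4 = 1
  d8 = d3*2 + d5 = 27
  d9 = d3 - d7 - d5/4 = -7/4
  d10 = d3/2 = 2
Walk from origin (0, 0):
  seg 1: left by d3 = 4 → (-4, 0)
  seg 2: up by d2 = 7/4 → (-4, 7/4)
  seg 3: left by d9 = -7/4 → (-9/4, 7/4)
  seg 4: left by d2 = 7/4 → (-4, 7/4)
  seg 5: up by d4 = 2/5 → (-4, 43/20)
  seg 6: down by d3 = 4 → (-4, -37/20)

d6 = 1
d7 = 1
d8 = 27
d9 = -7/4
d10 = 2
endpoint = (-4, -37/20)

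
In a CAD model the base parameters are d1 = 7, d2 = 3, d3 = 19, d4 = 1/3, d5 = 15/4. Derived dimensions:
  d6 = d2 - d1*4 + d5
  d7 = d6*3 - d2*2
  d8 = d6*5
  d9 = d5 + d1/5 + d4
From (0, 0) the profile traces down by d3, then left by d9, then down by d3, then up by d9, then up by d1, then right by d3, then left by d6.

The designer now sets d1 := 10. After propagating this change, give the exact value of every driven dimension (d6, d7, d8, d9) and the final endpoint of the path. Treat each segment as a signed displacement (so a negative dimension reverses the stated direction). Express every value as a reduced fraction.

d6 = -133/4
d7 = -423/4
d8 = -665/4
d9 = 73/12
endpoint = (277/6, -263/12)

Apply edit: d1 := 10
  d6 = d2 - d1*4 + d5 = -133/4
  d7 = d6*3 - d2*2 = -423/4
  d8 = d6*5 = -665/4
  d9 = d5 + d1/5 + d4 = 73/12
Walk from origin (0, 0):
  seg 1: down by d3 = 19 → (0, -19)
  seg 2: left by d9 = 73/12 → (-73/12, -19)
  seg 3: down by d3 = 19 → (-73/12, -38)
  seg 4: up by d9 = 73/12 → (-73/12, -383/12)
  seg 5: up by d1 = 10 → (-73/12, -263/12)
  seg 6: right by d3 = 19 → (155/12, -263/12)
  seg 7: left by d6 = -133/4 → (277/6, -263/12)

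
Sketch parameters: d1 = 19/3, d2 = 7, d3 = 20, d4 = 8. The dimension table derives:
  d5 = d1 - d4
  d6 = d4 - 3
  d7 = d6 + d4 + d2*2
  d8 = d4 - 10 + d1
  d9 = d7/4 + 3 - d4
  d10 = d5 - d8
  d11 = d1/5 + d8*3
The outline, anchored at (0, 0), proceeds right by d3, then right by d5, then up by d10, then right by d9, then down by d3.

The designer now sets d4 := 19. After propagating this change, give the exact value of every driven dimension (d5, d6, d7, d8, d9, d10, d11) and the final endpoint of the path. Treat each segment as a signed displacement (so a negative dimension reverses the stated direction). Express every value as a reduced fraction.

Apply edit: d4 := 19
  d5 = d1 - d4 = -38/3
  d6 = d4 - 3 = 16
  d7 = d6 + d4 + d2*2 = 49
  d8 = d4 - 10 + d1 = 46/3
  d9 = d7/4 + 3 - d4 = -15/4
  d10 = d5 - d8 = -28
  d11 = d1/5 + d8*3 = 709/15
Walk from origin (0, 0):
  seg 1: right by d3 = 20 → (20, 0)
  seg 2: right by d5 = -38/3 → (22/3, 0)
  seg 3: up by d10 = -28 → (22/3, -28)
  seg 4: right by d9 = -15/4 → (43/12, -28)
  seg 5: down by d3 = 20 → (43/12, -48)

d5 = -38/3
d6 = 16
d7 = 49
d8 = 46/3
d9 = -15/4
d10 = -28
d11 = 709/15
endpoint = (43/12, -48)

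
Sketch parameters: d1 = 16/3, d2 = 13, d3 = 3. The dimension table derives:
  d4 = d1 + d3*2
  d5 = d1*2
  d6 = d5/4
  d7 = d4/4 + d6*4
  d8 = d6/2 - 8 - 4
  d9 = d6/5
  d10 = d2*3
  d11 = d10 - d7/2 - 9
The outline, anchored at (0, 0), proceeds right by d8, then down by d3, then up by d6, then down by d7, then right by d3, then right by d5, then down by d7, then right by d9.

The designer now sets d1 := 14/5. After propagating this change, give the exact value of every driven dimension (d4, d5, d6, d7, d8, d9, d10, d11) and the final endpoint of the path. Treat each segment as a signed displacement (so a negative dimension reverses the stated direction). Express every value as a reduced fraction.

Apply edit: d1 := 14/5
  d4 = d1 + d3*2 = 44/5
  d5 = d1*2 = 28/5
  d6 = d5/4 = 7/5
  d7 = d4/4 + d6*4 = 39/5
  d8 = d6/2 - 8 - 4 = -113/10
  d9 = d6/5 = 7/25
  d10 = d2*3 = 39
  d11 = d10 - d7/2 - 9 = 261/10
Walk from origin (0, 0):
  seg 1: right by d8 = -113/10 → (-113/10, 0)
  seg 2: down by d3 = 3 → (-113/10, -3)
  seg 3: up by d6 = 7/5 → (-113/10, -8/5)
  seg 4: down by d7 = 39/5 → (-113/10, -47/5)
  seg 5: right by d3 = 3 → (-83/10, -47/5)
  seg 6: right by d5 = 28/5 → (-27/10, -47/5)
  seg 7: down by d7 = 39/5 → (-27/10, -86/5)
  seg 8: right by d9 = 7/25 → (-121/50, -86/5)

d4 = 44/5
d5 = 28/5
d6 = 7/5
d7 = 39/5
d8 = -113/10
d9 = 7/25
d10 = 39
d11 = 261/10
endpoint = (-121/50, -86/5)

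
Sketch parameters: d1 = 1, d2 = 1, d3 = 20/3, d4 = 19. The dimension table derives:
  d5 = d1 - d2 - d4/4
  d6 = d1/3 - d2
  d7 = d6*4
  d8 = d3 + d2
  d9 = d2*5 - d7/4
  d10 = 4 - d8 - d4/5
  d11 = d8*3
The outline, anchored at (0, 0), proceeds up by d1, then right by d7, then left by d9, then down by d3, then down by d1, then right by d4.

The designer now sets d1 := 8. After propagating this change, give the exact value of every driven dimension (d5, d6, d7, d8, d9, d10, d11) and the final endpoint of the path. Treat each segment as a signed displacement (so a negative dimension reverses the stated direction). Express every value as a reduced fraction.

d5 = 9/4
d6 = 5/3
d7 = 20/3
d8 = 23/3
d9 = 10/3
d10 = -112/15
d11 = 23
endpoint = (67/3, -20/3)

Apply edit: d1 := 8
  d5 = d1 - d2 - d4/4 = 9/4
  d6 = d1/3 - d2 = 5/3
  d7 = d6*4 = 20/3
  d8 = d3 + d2 = 23/3
  d9 = d2*5 - d7/4 = 10/3
  d10 = 4 - d8 - d4/5 = -112/15
  d11 = d8*3 = 23
Walk from origin (0, 0):
  seg 1: up by d1 = 8 → (0, 8)
  seg 2: right by d7 = 20/3 → (20/3, 8)
  seg 3: left by d9 = 10/3 → (10/3, 8)
  seg 4: down by d3 = 20/3 → (10/3, 4/3)
  seg 5: down by d1 = 8 → (10/3, -20/3)
  seg 6: right by d4 = 19 → (67/3, -20/3)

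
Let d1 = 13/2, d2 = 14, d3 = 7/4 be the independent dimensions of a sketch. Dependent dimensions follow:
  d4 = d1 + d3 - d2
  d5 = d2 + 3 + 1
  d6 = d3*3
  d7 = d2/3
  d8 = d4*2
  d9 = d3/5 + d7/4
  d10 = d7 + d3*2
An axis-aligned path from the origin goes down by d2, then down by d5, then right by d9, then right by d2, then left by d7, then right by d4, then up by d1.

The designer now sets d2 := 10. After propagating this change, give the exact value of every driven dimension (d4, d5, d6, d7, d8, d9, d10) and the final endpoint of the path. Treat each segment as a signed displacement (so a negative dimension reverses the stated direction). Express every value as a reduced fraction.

d4 = -7/4
d5 = 14
d6 = 21/4
d7 = 10/3
d8 = -7/2
d9 = 71/60
d10 = 41/6
endpoint = (61/10, -35/2)

Apply edit: d2 := 10
  d4 = d1 + d3 - d2 = -7/4
  d5 = d2 + 3 + 1 = 14
  d6 = d3*3 = 21/4
  d7 = d2/3 = 10/3
  d8 = d4*2 = -7/2
  d9 = d3/5 + d7/4 = 71/60
  d10 = d7 + d3*2 = 41/6
Walk from origin (0, 0):
  seg 1: down by d2 = 10 → (0, -10)
  seg 2: down by d5 = 14 → (0, -24)
  seg 3: right by d9 = 71/60 → (71/60, -24)
  seg 4: right by d2 = 10 → (671/60, -24)
  seg 5: left by d7 = 10/3 → (157/20, -24)
  seg 6: right by d4 = -7/4 → (61/10, -24)
  seg 7: up by d1 = 13/2 → (61/10, -35/2)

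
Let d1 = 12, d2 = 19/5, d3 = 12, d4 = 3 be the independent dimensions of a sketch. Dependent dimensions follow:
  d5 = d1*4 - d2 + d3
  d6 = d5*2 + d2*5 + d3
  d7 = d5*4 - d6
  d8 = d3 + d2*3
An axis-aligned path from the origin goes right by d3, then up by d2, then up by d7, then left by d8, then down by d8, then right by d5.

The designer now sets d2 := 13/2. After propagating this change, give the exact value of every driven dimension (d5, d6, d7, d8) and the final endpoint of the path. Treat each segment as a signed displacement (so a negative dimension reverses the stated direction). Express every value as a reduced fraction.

d5 = 107/2
d6 = 303/2
d7 = 125/2
d8 = 63/2
endpoint = (34, 75/2)

Apply edit: d2 := 13/2
  d5 = d1*4 - d2 + d3 = 107/2
  d6 = d5*2 + d2*5 + d3 = 303/2
  d7 = d5*4 - d6 = 125/2
  d8 = d3 + d2*3 = 63/2
Walk from origin (0, 0):
  seg 1: right by d3 = 12 → (12, 0)
  seg 2: up by d2 = 13/2 → (12, 13/2)
  seg 3: up by d7 = 125/2 → (12, 69)
  seg 4: left by d8 = 63/2 → (-39/2, 69)
  seg 5: down by d8 = 63/2 → (-39/2, 75/2)
  seg 6: right by d5 = 107/2 → (34, 75/2)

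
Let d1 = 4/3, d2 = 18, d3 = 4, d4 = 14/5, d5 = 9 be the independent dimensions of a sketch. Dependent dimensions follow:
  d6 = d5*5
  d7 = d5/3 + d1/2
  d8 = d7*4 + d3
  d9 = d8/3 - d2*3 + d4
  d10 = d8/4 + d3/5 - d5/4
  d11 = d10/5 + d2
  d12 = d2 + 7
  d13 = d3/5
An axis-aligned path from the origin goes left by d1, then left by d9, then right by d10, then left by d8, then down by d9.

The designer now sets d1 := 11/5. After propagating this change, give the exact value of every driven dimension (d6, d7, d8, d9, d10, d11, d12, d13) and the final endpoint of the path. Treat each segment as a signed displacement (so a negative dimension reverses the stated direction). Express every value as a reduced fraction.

Apply edit: d1 := 11/5
  d6 = d5*5 = 45
  d7 = d5/3 + d1/2 = 41/10
  d8 = d7*4 + d3 = 102/5
  d9 = d8/3 - d2*3 + d4 = -222/5
  d10 = d8/4 + d3/5 - d5/4 = 73/20
  d11 = d10/5 + d2 = 1873/100
  d12 = d2 + 7 = 25
  d13 = d3/5 = 4/5
Walk from origin (0, 0):
  seg 1: left by d1 = 11/5 → (-11/5, 0)
  seg 2: left by d9 = -222/5 → (211/5, 0)
  seg 3: right by d10 = 73/20 → (917/20, 0)
  seg 4: left by d8 = 102/5 → (509/20, 0)
  seg 5: down by d9 = -222/5 → (509/20, 222/5)

d6 = 45
d7 = 41/10
d8 = 102/5
d9 = -222/5
d10 = 73/20
d11 = 1873/100
d12 = 25
d13 = 4/5
endpoint = (509/20, 222/5)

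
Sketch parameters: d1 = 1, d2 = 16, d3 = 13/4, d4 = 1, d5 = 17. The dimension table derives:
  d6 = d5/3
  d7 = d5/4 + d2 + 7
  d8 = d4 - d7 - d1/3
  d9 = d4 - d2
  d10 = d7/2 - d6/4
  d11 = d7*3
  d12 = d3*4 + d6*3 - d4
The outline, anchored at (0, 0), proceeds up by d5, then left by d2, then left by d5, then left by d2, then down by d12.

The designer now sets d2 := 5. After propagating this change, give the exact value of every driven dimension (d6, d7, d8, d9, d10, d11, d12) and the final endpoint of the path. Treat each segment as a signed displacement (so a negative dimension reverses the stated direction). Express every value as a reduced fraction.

d6 = 17/3
d7 = 65/4
d8 = -187/12
d9 = -4
d10 = 161/24
d11 = 195/4
d12 = 29
endpoint = (-27, -12)

Apply edit: d2 := 5
  d6 = d5/3 = 17/3
  d7 = d5/4 + d2 + 7 = 65/4
  d8 = d4 - d7 - d1/3 = -187/12
  d9 = d4 - d2 = -4
  d10 = d7/2 - d6/4 = 161/24
  d11 = d7*3 = 195/4
  d12 = d3*4 + d6*3 - d4 = 29
Walk from origin (0, 0):
  seg 1: up by d5 = 17 → (0, 17)
  seg 2: left by d2 = 5 → (-5, 17)
  seg 3: left by d5 = 17 → (-22, 17)
  seg 4: left by d2 = 5 → (-27, 17)
  seg 5: down by d12 = 29 → (-27, -12)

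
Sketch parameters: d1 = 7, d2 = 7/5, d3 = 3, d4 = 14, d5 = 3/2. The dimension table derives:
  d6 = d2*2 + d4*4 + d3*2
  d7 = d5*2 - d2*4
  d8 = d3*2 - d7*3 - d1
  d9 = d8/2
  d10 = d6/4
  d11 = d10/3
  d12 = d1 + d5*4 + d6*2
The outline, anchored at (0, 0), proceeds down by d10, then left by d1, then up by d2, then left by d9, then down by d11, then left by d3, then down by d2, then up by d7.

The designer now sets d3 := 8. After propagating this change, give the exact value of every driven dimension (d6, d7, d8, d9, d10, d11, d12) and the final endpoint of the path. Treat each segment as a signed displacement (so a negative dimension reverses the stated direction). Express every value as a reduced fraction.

Apply edit: d3 := 8
  d6 = d2*2 + d4*4 + d3*2 = 374/5
  d7 = d5*2 - d2*4 = -13/5
  d8 = d3*2 - d7*3 - d1 = 84/5
  d9 = d8/2 = 42/5
  d10 = d6/4 = 187/10
  d11 = d10/3 = 187/30
  d12 = d1 + d5*4 + d6*2 = 813/5
Walk from origin (0, 0):
  seg 1: down by d10 = 187/10 → (0, -187/10)
  seg 2: left by d1 = 7 → (-7, -187/10)
  seg 3: up by d2 = 7/5 → (-7, -173/10)
  seg 4: left by d9 = 42/5 → (-77/5, -173/10)
  seg 5: down by d11 = 187/30 → (-77/5, -353/15)
  seg 6: left by d3 = 8 → (-117/5, -353/15)
  seg 7: down by d2 = 7/5 → (-117/5, -374/15)
  seg 8: up by d7 = -13/5 → (-117/5, -413/15)

d6 = 374/5
d7 = -13/5
d8 = 84/5
d9 = 42/5
d10 = 187/10
d11 = 187/30
d12 = 813/5
endpoint = (-117/5, -413/15)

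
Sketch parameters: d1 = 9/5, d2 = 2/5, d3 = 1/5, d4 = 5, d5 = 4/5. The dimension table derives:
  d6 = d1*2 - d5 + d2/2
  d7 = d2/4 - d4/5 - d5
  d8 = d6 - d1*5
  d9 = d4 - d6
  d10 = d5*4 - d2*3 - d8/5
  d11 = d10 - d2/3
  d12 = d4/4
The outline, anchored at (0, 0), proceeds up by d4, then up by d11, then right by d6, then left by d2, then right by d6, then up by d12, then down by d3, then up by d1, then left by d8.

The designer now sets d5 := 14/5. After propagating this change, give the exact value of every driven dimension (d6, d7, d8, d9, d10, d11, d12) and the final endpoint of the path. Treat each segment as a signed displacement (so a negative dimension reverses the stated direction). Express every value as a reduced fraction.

Apply edit: d5 := 14/5
  d6 = d1*2 - d5 + d2/2 = 1
  d7 = d2/4 - d4/5 - d5 = -37/10
  d8 = d6 - d1*5 = -8
  d9 = d4 - d6 = 4
  d10 = d5*4 - d2*3 - d8/5 = 58/5
  d11 = d10 - d2/3 = 172/15
  d12 = d4/4 = 5/4
Walk from origin (0, 0):
  seg 1: up by d4 = 5 → (0, 5)
  seg 2: up by d11 = 172/15 → (0, 247/15)
  seg 3: right by d6 = 1 → (1, 247/15)
  seg 4: left by d2 = 2/5 → (3/5, 247/15)
  seg 5: right by d6 = 1 → (8/5, 247/15)
  seg 6: up by d12 = 5/4 → (8/5, 1063/60)
  seg 7: down by d3 = 1/5 → (8/5, 1051/60)
  seg 8: up by d1 = 9/5 → (8/5, 1159/60)
  seg 9: left by d8 = -8 → (48/5, 1159/60)

d6 = 1
d7 = -37/10
d8 = -8
d9 = 4
d10 = 58/5
d11 = 172/15
d12 = 5/4
endpoint = (48/5, 1159/60)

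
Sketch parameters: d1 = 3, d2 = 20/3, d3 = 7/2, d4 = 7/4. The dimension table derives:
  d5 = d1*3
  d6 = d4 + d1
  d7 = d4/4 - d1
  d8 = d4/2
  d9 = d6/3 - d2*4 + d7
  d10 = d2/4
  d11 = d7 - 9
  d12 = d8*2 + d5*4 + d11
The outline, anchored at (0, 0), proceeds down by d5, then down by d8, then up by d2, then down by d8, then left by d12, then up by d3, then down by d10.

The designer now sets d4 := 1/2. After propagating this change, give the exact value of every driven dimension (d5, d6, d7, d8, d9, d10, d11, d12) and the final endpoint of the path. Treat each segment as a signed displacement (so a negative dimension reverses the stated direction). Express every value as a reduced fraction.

Apply edit: d4 := 1/2
  d5 = d1*3 = 9
  d6 = d4 + d1 = 7/2
  d7 = d4/4 - d1 = -23/8
  d8 = d4/2 = 1/4
  d9 = d6/3 - d2*4 + d7 = -227/8
  d10 = d2/4 = 5/3
  d11 = d7 - 9 = -95/8
  d12 = d8*2 + d5*4 + d11 = 197/8
Walk from origin (0, 0):
  seg 1: down by d5 = 9 → (0, -9)
  seg 2: down by d8 = 1/4 → (0, -37/4)
  seg 3: up by d2 = 20/3 → (0, -31/12)
  seg 4: down by d8 = 1/4 → (0, -17/6)
  seg 5: left by d12 = 197/8 → (-197/8, -17/6)
  seg 6: up by d3 = 7/2 → (-197/8, 2/3)
  seg 7: down by d10 = 5/3 → (-197/8, -1)

d5 = 9
d6 = 7/2
d7 = -23/8
d8 = 1/4
d9 = -227/8
d10 = 5/3
d11 = -95/8
d12 = 197/8
endpoint = (-197/8, -1)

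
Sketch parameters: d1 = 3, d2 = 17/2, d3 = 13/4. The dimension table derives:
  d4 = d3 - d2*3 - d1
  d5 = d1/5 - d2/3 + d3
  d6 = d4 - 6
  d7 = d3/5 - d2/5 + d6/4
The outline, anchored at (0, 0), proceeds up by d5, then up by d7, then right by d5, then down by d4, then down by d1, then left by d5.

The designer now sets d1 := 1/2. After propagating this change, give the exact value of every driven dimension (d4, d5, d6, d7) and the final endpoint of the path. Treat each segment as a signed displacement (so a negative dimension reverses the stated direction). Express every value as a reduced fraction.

d4 = -91/4
d5 = 31/60
d6 = -115/4
d7 = -659/80
endpoint = (0, 3487/240)

Apply edit: d1 := 1/2
  d4 = d3 - d2*3 - d1 = -91/4
  d5 = d1/5 - d2/3 + d3 = 31/60
  d6 = d4 - 6 = -115/4
  d7 = d3/5 - d2/5 + d6/4 = -659/80
Walk from origin (0, 0):
  seg 1: up by d5 = 31/60 → (0, 31/60)
  seg 2: up by d7 = -659/80 → (0, -1853/240)
  seg 3: right by d5 = 31/60 → (31/60, -1853/240)
  seg 4: down by d4 = -91/4 → (31/60, 3607/240)
  seg 5: down by d1 = 1/2 → (31/60, 3487/240)
  seg 6: left by d5 = 31/60 → (0, 3487/240)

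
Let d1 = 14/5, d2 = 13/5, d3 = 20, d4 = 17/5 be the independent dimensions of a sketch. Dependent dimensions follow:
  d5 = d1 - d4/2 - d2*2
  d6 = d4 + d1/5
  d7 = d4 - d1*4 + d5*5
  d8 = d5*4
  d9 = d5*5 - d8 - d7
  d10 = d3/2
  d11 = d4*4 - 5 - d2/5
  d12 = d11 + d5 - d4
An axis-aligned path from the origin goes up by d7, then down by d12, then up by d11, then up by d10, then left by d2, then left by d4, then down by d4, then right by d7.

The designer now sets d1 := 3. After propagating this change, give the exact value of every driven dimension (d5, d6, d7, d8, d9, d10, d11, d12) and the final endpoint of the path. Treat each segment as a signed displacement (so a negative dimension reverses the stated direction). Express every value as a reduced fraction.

Apply edit: d1 := 3
  d5 = d1 - d4/2 - d2*2 = -39/10
  d6 = d4 + d1/5 = 4
  d7 = d4 - d1*4 + d5*5 = -281/10
  d8 = d5*4 = -78/5
  d9 = d5*5 - d8 - d7 = 121/5
  d10 = d3/2 = 10
  d11 = d4*4 - 5 - d2/5 = 202/25
  d12 = d11 + d5 - d4 = 39/50
Walk from origin (0, 0):
  seg 1: up by d7 = -281/10 → (0, -281/10)
  seg 2: down by d12 = 39/50 → (0, -722/25)
  seg 3: up by d11 = 202/25 → (0, -104/5)
  seg 4: up by d10 = 10 → (0, -54/5)
  seg 5: left by d2 = 13/5 → (-13/5, -54/5)
  seg 6: left by d4 = 17/5 → (-6, -54/5)
  seg 7: down by d4 = 17/5 → (-6, -71/5)
  seg 8: right by d7 = -281/10 → (-341/10, -71/5)

d5 = -39/10
d6 = 4
d7 = -281/10
d8 = -78/5
d9 = 121/5
d10 = 10
d11 = 202/25
d12 = 39/50
endpoint = (-341/10, -71/5)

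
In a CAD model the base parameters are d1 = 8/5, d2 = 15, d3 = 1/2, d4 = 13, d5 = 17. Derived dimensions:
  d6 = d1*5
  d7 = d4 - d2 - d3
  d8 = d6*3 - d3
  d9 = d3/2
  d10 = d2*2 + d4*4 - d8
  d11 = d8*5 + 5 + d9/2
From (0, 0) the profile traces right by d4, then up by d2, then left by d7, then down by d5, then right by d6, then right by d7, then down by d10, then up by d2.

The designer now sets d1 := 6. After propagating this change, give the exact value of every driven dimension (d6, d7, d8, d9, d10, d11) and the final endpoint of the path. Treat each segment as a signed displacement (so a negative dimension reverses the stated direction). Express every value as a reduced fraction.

Apply edit: d1 := 6
  d6 = d1*5 = 30
  d7 = d4 - d2 - d3 = -5/2
  d8 = d6*3 - d3 = 179/2
  d9 = d3/2 = 1/4
  d10 = d2*2 + d4*4 - d8 = -15/2
  d11 = d8*5 + 5 + d9/2 = 3621/8
Walk from origin (0, 0):
  seg 1: right by d4 = 13 → (13, 0)
  seg 2: up by d2 = 15 → (13, 15)
  seg 3: left by d7 = -5/2 → (31/2, 15)
  seg 4: down by d5 = 17 → (31/2, -2)
  seg 5: right by d6 = 30 → (91/2, -2)
  seg 6: right by d7 = -5/2 → (43, -2)
  seg 7: down by d10 = -15/2 → (43, 11/2)
  seg 8: up by d2 = 15 → (43, 41/2)

d6 = 30
d7 = -5/2
d8 = 179/2
d9 = 1/4
d10 = -15/2
d11 = 3621/8
endpoint = (43, 41/2)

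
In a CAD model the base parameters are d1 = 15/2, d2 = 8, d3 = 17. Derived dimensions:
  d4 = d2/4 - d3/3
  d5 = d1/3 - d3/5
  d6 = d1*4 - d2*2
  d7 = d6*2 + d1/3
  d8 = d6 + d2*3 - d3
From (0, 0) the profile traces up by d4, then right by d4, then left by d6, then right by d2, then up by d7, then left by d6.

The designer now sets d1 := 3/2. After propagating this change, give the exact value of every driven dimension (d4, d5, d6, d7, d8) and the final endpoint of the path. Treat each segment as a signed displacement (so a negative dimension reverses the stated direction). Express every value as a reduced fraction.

d4 = -11/3
d5 = -29/10
d6 = -10
d7 = -39/2
d8 = -3
endpoint = (73/3, -139/6)

Apply edit: d1 := 3/2
  d4 = d2/4 - d3/3 = -11/3
  d5 = d1/3 - d3/5 = -29/10
  d6 = d1*4 - d2*2 = -10
  d7 = d6*2 + d1/3 = -39/2
  d8 = d6 + d2*3 - d3 = -3
Walk from origin (0, 0):
  seg 1: up by d4 = -11/3 → (0, -11/3)
  seg 2: right by d4 = -11/3 → (-11/3, -11/3)
  seg 3: left by d6 = -10 → (19/3, -11/3)
  seg 4: right by d2 = 8 → (43/3, -11/3)
  seg 5: up by d7 = -39/2 → (43/3, -139/6)
  seg 6: left by d6 = -10 → (73/3, -139/6)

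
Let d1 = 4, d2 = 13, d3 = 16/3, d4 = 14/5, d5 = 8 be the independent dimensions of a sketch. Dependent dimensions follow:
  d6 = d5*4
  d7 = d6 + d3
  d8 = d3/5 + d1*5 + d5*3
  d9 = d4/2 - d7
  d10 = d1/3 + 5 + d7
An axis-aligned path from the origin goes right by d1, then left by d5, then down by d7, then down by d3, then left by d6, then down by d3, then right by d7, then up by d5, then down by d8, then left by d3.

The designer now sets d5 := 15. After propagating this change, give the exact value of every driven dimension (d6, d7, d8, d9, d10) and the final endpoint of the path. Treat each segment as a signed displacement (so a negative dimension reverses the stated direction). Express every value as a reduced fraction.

d6 = 60
d7 = 196/3
d8 = 991/15
d9 = -959/15
d10 = 215/3
endpoint = (-11, -1906/15)

Apply edit: d5 := 15
  d6 = d5*4 = 60
  d7 = d6 + d3 = 196/3
  d8 = d3/5 + d1*5 + d5*3 = 991/15
  d9 = d4/2 - d7 = -959/15
  d10 = d1/3 + 5 + d7 = 215/3
Walk from origin (0, 0):
  seg 1: right by d1 = 4 → (4, 0)
  seg 2: left by d5 = 15 → (-11, 0)
  seg 3: down by d7 = 196/3 → (-11, -196/3)
  seg 4: down by d3 = 16/3 → (-11, -212/3)
  seg 5: left by d6 = 60 → (-71, -212/3)
  seg 6: down by d3 = 16/3 → (-71, -76)
  seg 7: right by d7 = 196/3 → (-17/3, -76)
  seg 8: up by d5 = 15 → (-17/3, -61)
  seg 9: down by d8 = 991/15 → (-17/3, -1906/15)
  seg 10: left by d3 = 16/3 → (-11, -1906/15)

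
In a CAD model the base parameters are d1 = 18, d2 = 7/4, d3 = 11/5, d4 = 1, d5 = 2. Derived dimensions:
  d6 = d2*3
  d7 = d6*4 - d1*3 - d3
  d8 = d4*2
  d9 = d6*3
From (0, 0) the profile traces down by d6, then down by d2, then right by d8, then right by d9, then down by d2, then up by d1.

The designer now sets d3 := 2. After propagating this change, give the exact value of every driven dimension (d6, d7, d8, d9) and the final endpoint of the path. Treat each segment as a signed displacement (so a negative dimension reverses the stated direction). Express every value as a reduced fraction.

d6 = 21/4
d7 = -35
d8 = 2
d9 = 63/4
endpoint = (71/4, 37/4)

Apply edit: d3 := 2
  d6 = d2*3 = 21/4
  d7 = d6*4 - d1*3 - d3 = -35
  d8 = d4*2 = 2
  d9 = d6*3 = 63/4
Walk from origin (0, 0):
  seg 1: down by d6 = 21/4 → (0, -21/4)
  seg 2: down by d2 = 7/4 → (0, -7)
  seg 3: right by d8 = 2 → (2, -7)
  seg 4: right by d9 = 63/4 → (71/4, -7)
  seg 5: down by d2 = 7/4 → (71/4, -35/4)
  seg 6: up by d1 = 18 → (71/4, 37/4)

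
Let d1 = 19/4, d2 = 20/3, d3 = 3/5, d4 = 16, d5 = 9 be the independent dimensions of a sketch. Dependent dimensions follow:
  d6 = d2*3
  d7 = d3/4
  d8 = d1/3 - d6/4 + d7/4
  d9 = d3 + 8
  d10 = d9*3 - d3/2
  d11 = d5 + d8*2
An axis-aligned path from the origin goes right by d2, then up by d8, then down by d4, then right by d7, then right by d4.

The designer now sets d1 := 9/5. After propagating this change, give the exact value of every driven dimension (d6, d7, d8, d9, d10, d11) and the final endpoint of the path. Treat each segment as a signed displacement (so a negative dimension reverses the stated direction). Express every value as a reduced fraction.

d6 = 20
d7 = 3/20
d8 = -349/80
d9 = 43/5
d10 = 51/2
d11 = 11/40
endpoint = (1369/60, -1629/80)

Apply edit: d1 := 9/5
  d6 = d2*3 = 20
  d7 = d3/4 = 3/20
  d8 = d1/3 - d6/4 + d7/4 = -349/80
  d9 = d3 + 8 = 43/5
  d10 = d9*3 - d3/2 = 51/2
  d11 = d5 + d8*2 = 11/40
Walk from origin (0, 0):
  seg 1: right by d2 = 20/3 → (20/3, 0)
  seg 2: up by d8 = -349/80 → (20/3, -349/80)
  seg 3: down by d4 = 16 → (20/3, -1629/80)
  seg 4: right by d7 = 3/20 → (409/60, -1629/80)
  seg 5: right by d4 = 16 → (1369/60, -1629/80)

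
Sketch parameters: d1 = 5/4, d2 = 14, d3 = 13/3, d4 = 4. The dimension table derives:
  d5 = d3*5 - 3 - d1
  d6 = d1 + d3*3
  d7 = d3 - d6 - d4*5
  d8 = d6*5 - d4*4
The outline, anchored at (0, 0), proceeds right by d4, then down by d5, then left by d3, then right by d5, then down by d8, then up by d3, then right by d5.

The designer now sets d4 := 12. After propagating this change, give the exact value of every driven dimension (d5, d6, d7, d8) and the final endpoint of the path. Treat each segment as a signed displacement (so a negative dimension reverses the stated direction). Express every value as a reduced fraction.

Apply edit: d4 := 12
  d5 = d3*5 - 3 - d1 = 209/12
  d6 = d1 + d3*3 = 57/4
  d7 = d3 - d6 - d4*5 = -839/12
  d8 = d6*5 - d4*4 = 93/4
Walk from origin (0, 0):
  seg 1: right by d4 = 12 → (12, 0)
  seg 2: down by d5 = 209/12 → (12, -209/12)
  seg 3: left by d3 = 13/3 → (23/3, -209/12)
  seg 4: right by d5 = 209/12 → (301/12, -209/12)
  seg 5: down by d8 = 93/4 → (301/12, -122/3)
  seg 6: up by d3 = 13/3 → (301/12, -109/3)
  seg 7: right by d5 = 209/12 → (85/2, -109/3)

d5 = 209/12
d6 = 57/4
d7 = -839/12
d8 = 93/4
endpoint = (85/2, -109/3)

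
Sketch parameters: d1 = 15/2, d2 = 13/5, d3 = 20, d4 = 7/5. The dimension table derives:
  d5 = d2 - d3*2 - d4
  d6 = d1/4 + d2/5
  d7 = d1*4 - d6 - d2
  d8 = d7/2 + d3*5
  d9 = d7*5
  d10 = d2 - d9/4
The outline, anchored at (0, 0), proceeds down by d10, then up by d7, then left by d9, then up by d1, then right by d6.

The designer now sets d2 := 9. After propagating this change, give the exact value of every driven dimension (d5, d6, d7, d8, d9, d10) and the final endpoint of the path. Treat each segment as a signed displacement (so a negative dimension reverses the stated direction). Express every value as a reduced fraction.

d5 = -162/5
d6 = 147/40
d7 = 693/40
d8 = 8693/80
d9 = 693/8
d10 = -405/32
endpoint = (-1659/20, 5997/160)

Apply edit: d2 := 9
  d5 = d2 - d3*2 - d4 = -162/5
  d6 = d1/4 + d2/5 = 147/40
  d7 = d1*4 - d6 - d2 = 693/40
  d8 = d7/2 + d3*5 = 8693/80
  d9 = d7*5 = 693/8
  d10 = d2 - d9/4 = -405/32
Walk from origin (0, 0):
  seg 1: down by d10 = -405/32 → (0, 405/32)
  seg 2: up by d7 = 693/40 → (0, 4797/160)
  seg 3: left by d9 = 693/8 → (-693/8, 4797/160)
  seg 4: up by d1 = 15/2 → (-693/8, 5997/160)
  seg 5: right by d6 = 147/40 → (-1659/20, 5997/160)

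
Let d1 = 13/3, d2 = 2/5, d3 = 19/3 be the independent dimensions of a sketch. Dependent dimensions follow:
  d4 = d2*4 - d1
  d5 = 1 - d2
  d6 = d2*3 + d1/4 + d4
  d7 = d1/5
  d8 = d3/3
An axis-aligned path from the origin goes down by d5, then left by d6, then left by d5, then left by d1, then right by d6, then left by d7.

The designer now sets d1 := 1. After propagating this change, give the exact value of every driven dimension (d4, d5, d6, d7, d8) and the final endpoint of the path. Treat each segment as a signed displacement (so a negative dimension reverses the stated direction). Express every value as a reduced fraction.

Apply edit: d1 := 1
  d4 = d2*4 - d1 = 3/5
  d5 = 1 - d2 = 3/5
  d6 = d2*3 + d1/4 + d4 = 41/20
  d7 = d1/5 = 1/5
  d8 = d3/3 = 19/9
Walk from origin (0, 0):
  seg 1: down by d5 = 3/5 → (0, -3/5)
  seg 2: left by d6 = 41/20 → (-41/20, -3/5)
  seg 3: left by d5 = 3/5 → (-53/20, -3/5)
  seg 4: left by d1 = 1 → (-73/20, -3/5)
  seg 5: right by d6 = 41/20 → (-8/5, -3/5)
  seg 6: left by d7 = 1/5 → (-9/5, -3/5)

d4 = 3/5
d5 = 3/5
d6 = 41/20
d7 = 1/5
d8 = 19/9
endpoint = (-9/5, -3/5)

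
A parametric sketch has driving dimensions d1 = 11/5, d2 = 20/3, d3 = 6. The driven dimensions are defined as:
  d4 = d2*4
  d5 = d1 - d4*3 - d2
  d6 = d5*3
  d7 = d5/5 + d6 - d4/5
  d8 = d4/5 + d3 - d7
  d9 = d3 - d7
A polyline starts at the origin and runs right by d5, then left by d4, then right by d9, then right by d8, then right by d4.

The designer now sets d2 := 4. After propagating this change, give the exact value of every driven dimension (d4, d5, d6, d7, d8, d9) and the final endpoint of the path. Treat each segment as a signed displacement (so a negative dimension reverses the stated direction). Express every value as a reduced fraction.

Apply edit: d2 := 4
  d4 = d2*4 = 16
  d5 = d1 - d4*3 - d2 = -249/5
  d6 = d5*3 = -747/5
  d7 = d5/5 + d6 - d4/5 = -4064/25
  d8 = d4/5 + d3 - d7 = 4294/25
  d9 = d3 - d7 = 4214/25
Walk from origin (0, 0):
  seg 1: right by d5 = -249/5 → (-249/5, 0)
  seg 2: left by d4 = 16 → (-329/5, 0)
  seg 3: right by d9 = 4214/25 → (2569/25, 0)
  seg 4: right by d8 = 4294/25 → (6863/25, 0)
  seg 5: right by d4 = 16 → (7263/25, 0)

d4 = 16
d5 = -249/5
d6 = -747/5
d7 = -4064/25
d8 = 4294/25
d9 = 4214/25
endpoint = (7263/25, 0)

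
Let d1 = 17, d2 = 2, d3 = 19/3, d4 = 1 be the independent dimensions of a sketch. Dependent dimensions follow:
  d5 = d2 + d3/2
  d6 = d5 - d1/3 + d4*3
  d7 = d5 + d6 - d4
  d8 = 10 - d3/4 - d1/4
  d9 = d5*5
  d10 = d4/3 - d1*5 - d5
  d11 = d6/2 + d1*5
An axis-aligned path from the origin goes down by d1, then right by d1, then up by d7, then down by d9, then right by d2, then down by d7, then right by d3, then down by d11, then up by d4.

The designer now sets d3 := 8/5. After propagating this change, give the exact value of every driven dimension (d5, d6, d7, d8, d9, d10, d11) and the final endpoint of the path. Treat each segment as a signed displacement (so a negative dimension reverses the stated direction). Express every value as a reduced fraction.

d5 = 14/5
d6 = 2/15
d7 = 29/15
d8 = 107/20
d9 = 14
d10 = -1312/15
d11 = 1276/15
endpoint = (103/5, -1726/15)

Apply edit: d3 := 8/5
  d5 = d2 + d3/2 = 14/5
  d6 = d5 - d1/3 + d4*3 = 2/15
  d7 = d5 + d6 - d4 = 29/15
  d8 = 10 - d3/4 - d1/4 = 107/20
  d9 = d5*5 = 14
  d10 = d4/3 - d1*5 - d5 = -1312/15
  d11 = d6/2 + d1*5 = 1276/15
Walk from origin (0, 0):
  seg 1: down by d1 = 17 → (0, -17)
  seg 2: right by d1 = 17 → (17, -17)
  seg 3: up by d7 = 29/15 → (17, -226/15)
  seg 4: down by d9 = 14 → (17, -436/15)
  seg 5: right by d2 = 2 → (19, -436/15)
  seg 6: down by d7 = 29/15 → (19, -31)
  seg 7: right by d3 = 8/5 → (103/5, -31)
  seg 8: down by d11 = 1276/15 → (103/5, -1741/15)
  seg 9: up by d4 = 1 → (103/5, -1726/15)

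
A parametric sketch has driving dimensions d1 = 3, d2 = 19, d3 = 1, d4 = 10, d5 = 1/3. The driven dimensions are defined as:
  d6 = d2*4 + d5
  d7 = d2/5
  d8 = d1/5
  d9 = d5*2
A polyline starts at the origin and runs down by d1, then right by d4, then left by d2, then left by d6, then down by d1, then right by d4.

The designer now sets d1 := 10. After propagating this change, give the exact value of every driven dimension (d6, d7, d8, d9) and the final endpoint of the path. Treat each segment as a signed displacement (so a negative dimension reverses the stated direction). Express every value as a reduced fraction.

Apply edit: d1 := 10
  d6 = d2*4 + d5 = 229/3
  d7 = d2/5 = 19/5
  d8 = d1/5 = 2
  d9 = d5*2 = 2/3
Walk from origin (0, 0):
  seg 1: down by d1 = 10 → (0, -10)
  seg 2: right by d4 = 10 → (10, -10)
  seg 3: left by d2 = 19 → (-9, -10)
  seg 4: left by d6 = 229/3 → (-256/3, -10)
  seg 5: down by d1 = 10 → (-256/3, -20)
  seg 6: right by d4 = 10 → (-226/3, -20)

d6 = 229/3
d7 = 19/5
d8 = 2
d9 = 2/3
endpoint = (-226/3, -20)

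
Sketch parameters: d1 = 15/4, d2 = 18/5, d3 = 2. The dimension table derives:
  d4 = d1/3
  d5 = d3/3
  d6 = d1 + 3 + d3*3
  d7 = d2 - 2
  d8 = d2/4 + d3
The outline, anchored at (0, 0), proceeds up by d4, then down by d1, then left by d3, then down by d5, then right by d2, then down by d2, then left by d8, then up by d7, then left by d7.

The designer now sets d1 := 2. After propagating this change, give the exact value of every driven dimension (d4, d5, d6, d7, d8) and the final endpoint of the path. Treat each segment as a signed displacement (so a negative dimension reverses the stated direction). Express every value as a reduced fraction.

Apply edit: d1 := 2
  d4 = d1/3 = 2/3
  d5 = d3/3 = 2/3
  d6 = d1 + 3 + d3*3 = 11
  d7 = d2 - 2 = 8/5
  d8 = d2/4 + d3 = 29/10
Walk from origin (0, 0):
  seg 1: up by d4 = 2/3 → (0, 2/3)
  seg 2: down by d1 = 2 → (0, -4/3)
  seg 3: left by d3 = 2 → (-2, -4/3)
  seg 4: down by d5 = 2/3 → (-2, -2)
  seg 5: right by d2 = 18/5 → (8/5, -2)
  seg 6: down by d2 = 18/5 → (8/5, -28/5)
  seg 7: left by d8 = 29/10 → (-13/10, -28/5)
  seg 8: up by d7 = 8/5 → (-13/10, -4)
  seg 9: left by d7 = 8/5 → (-29/10, -4)

d4 = 2/3
d5 = 2/3
d6 = 11
d7 = 8/5
d8 = 29/10
endpoint = (-29/10, -4)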